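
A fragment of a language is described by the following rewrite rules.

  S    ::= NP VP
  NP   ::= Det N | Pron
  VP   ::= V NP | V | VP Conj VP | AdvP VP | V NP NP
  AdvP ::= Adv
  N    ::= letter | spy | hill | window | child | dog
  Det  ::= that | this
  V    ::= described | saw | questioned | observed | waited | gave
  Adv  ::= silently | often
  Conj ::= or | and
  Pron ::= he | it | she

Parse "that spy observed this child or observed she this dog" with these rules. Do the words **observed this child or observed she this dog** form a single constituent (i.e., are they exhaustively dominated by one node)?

Yes

[S [NP [Det that] [N spy]] [VP [VP [V observed] [NP [Det this] [N child]]] [Conj or] [VP [V observed] [NP [Pron she]] [NP [Det this] [N dog]]]]]
The words 'observed this child or observed she this dog' are exhaustively dominated by a single VP node (built by VP → VP Conj VP), so they form a constituent.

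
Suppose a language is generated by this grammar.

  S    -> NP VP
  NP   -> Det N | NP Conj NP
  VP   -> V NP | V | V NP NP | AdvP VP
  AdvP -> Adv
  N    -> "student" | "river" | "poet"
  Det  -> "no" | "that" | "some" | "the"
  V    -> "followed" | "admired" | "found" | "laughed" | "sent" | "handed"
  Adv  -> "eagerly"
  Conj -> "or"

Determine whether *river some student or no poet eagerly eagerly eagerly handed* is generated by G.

Ungrammatical

For S → NP VP, no prefix of the string parses as an NP.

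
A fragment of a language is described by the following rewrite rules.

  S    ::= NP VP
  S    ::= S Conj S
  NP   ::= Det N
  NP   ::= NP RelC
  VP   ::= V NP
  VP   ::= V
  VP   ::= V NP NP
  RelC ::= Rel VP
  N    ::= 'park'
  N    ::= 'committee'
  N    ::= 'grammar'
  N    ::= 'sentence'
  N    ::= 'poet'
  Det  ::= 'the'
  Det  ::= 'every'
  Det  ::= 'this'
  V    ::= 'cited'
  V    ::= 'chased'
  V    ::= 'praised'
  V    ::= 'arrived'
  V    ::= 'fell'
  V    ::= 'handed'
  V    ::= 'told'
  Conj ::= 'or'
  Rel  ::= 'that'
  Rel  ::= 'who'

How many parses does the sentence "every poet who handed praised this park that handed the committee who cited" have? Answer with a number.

3

Two of the 3 distinct bracketings:
[S [NP [NP [Det every] [N poet]] [RelC [Rel who] [VP [V handed]]]] [VP [V praised] [NP [NP [Det this] [N park]] [RelC [Rel that] [VP [V handed] [NP [NP [Det the] [N committee]] [RelC [Rel who] [VP [V cited]]]]]]]]]
[S [NP [NP [Det every] [N poet]] [RelC [Rel who] [VP [V handed]]]] [VP [V praised] [NP [NP [NP [Det this] [N park]] [RelC [Rel that] [VP [V handed] [NP [Det the] [N committee]]]]] [RelC [Rel who] [VP [V cited]]]]]]
The trees differ in how a recursive rule is bracketed over the same span.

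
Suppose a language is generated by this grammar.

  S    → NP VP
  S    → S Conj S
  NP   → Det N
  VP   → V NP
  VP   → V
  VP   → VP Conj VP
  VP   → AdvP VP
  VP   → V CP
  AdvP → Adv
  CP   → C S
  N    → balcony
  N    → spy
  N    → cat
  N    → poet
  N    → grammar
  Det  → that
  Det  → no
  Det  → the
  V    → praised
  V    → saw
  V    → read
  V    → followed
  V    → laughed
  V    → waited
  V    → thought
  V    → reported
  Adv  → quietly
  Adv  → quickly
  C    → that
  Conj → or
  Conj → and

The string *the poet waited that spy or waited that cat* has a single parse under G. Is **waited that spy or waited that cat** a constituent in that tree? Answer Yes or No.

[S [NP [Det the] [N poet]] [VP [VP [V waited] [NP [Det that] [N spy]]] [Conj or] [VP [V waited] [NP [Det that] [N cat]]]]]
The words 'waited that spy or waited that cat' are exhaustively dominated by a single VP node (built by VP → VP Conj VP), so they form a constituent.

Yes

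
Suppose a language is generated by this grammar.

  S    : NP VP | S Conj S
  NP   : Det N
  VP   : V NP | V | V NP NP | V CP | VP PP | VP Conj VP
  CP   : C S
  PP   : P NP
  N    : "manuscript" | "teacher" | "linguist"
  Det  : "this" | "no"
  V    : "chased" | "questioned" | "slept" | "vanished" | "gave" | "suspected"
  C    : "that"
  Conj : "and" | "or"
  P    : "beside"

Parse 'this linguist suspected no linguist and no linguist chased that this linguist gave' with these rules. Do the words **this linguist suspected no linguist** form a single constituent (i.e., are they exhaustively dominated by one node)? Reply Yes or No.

Yes

[S [S [NP [Det this] [N linguist]] [VP [V suspected] [NP [Det no] [N linguist]]]] [Conj and] [S [NP [Det no] [N linguist]] [VP [V chased] [CP [C that] [S [NP [Det this] [N linguist]] [VP [V gave]]]]]]]
The words 'this linguist suspected no linguist' are exhaustively dominated by a single S node (built by S → NP VP), so they form a constituent.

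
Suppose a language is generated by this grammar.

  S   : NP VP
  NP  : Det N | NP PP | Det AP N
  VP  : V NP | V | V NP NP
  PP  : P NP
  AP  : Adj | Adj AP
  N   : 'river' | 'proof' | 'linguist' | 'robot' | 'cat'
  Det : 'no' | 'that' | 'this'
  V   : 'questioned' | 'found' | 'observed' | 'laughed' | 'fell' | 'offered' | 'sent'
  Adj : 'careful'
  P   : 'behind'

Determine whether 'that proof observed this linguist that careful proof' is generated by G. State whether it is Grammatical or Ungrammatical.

Grammatical

[S [NP [Det that] [N proof]] [VP [V observed] [NP [Det this] [N linguist]] [NP [Det that] [AP [Adj careful]] [N proof]]]]
Each bracket corresponds to one application of a listed rule, so the string is derivable from S.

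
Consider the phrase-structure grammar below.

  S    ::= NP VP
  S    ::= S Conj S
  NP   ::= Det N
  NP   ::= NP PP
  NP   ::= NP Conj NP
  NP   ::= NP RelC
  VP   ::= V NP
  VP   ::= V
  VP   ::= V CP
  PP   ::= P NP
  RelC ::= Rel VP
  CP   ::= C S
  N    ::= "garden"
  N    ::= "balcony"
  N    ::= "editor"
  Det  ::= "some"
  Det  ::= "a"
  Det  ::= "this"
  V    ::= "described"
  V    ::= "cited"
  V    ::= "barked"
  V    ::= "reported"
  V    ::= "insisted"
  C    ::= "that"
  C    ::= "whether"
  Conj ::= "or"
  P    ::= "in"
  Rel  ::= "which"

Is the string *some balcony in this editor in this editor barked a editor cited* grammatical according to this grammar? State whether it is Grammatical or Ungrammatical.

Ungrammatical

For S → NP VP, every NP-prefix leaves a non-VP remainder: after 'some balcony' the remainder is not a VP; after 'some balcony in this editor' the remainder is not a VP; after 'some balcony in this editor in this editor' the remainder is not a VP. The alternative S rule S → S Conj S likewise has no satisfying split.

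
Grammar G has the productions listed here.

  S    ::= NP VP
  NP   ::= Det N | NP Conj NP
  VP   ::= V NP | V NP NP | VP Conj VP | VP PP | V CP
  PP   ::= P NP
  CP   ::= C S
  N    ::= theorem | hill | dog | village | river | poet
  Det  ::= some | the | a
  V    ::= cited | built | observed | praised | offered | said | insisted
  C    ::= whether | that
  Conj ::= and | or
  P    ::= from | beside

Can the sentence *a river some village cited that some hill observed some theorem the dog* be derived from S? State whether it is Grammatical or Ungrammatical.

Ungrammatical

For S → NP VP, the only prefix that parses as NP is 'a river', but the remainder 'some village cited that some hill observed some theorem the dog' is not a VP under these rules.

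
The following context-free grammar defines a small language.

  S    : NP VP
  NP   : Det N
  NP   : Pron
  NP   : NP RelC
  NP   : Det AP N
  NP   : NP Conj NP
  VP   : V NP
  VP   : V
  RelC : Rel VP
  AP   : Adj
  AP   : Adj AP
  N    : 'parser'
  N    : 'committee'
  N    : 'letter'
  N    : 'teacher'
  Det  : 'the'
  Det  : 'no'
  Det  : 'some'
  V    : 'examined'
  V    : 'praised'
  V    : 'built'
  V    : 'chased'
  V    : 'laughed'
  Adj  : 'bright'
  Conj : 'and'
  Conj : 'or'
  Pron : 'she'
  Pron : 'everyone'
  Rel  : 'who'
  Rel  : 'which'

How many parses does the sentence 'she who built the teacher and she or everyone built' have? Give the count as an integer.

Two of the 5 distinct bracketings:
[S [NP [NP [Pron she]] [RelC [Rel who] [VP [V built] [NP [NP [Det the] [N teacher]] [Conj and] [NP [NP [Pron she]] [Conj or] [NP [Pron everyone]]]]]]] [VP [V built]]]
[S [NP [NP [Pron she]] [RelC [Rel who] [VP [V built] [NP [NP [NP [Det the] [N teacher]] [Conj and] [NP [Pron she]]] [Conj or] [NP [Pron everyone]]]]]] [VP [V built]]]
The trees differ in how a recursive rule is bracketed over the same span.

5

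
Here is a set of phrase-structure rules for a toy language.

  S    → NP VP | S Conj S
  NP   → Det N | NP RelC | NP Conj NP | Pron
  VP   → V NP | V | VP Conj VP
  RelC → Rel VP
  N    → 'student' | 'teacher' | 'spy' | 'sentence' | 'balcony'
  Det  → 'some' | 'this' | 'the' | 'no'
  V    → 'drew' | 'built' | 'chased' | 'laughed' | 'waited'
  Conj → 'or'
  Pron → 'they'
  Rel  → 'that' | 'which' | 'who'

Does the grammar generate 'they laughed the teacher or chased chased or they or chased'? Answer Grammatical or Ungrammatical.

For S → NP VP, the only prefix that parses as NP is 'they', but the remainder 'laughed the teacher or chased chased or they or chased' is not a VP under these rules. The alternative S rule S → S Conj S likewise has no satisfying split.

Ungrammatical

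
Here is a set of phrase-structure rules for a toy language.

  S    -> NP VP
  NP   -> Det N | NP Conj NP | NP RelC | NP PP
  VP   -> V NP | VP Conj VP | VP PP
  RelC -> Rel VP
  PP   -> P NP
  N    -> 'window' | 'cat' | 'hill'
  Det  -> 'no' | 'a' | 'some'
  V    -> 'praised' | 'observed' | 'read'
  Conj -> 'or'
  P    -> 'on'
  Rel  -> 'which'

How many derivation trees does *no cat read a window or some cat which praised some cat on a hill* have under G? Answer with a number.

9

Two of the 9 distinct bracketings:
[S [NP [Det no] [N cat]] [VP [V read] [NP [NP [Det a] [N window]] [Conj or] [NP [NP [Det some] [N cat]] [RelC [Rel which] [VP [V praised] [NP [NP [Det some] [N cat]] [PP [P on] [NP [Det a] [N hill]]]]]]]]]]
[S [NP [Det no] [N cat]] [VP [V read] [NP [NP [Det a] [N window]] [Conj or] [NP [NP [Det some] [N cat]] [RelC [Rel which] [VP [VP [V praised] [NP [Det some] [N cat]]] [PP [P on] [NP [Det a] [N hill]]]]]]]]]
The difference turns on whether NP → NP PP is used at the relevant span, versus an alternative expansion of NP.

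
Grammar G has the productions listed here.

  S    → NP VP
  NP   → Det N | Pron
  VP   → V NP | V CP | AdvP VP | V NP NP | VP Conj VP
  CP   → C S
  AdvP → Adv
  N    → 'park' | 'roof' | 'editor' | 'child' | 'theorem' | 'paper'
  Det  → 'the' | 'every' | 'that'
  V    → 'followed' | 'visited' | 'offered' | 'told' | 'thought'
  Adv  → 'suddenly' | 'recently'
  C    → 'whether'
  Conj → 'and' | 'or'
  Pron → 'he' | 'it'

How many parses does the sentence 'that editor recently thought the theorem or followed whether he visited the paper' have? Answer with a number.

2

The two bracketings:
[S [NP [Det that] [N editor]] [VP [AdvP [Adv recently]] [VP [VP [V thought] [NP [Det the] [N theorem]]] [Conj or] [VP [V followed] [CP [C whether] [S [NP [Pron he]] [VP [V visited] [NP [Det the] [N paper]]]]]]]]]
[S [NP [Det that] [N editor]] [VP [VP [AdvP [Adv recently]] [VP [V thought] [NP [Det the] [N theorem]]]] [Conj or] [VP [V followed] [CP [C whether] [S [NP [Pron he]] [VP [V visited] [NP [Det the] [N paper]]]]]]]]
The trees differ in how a recursive rule is bracketed over the same span.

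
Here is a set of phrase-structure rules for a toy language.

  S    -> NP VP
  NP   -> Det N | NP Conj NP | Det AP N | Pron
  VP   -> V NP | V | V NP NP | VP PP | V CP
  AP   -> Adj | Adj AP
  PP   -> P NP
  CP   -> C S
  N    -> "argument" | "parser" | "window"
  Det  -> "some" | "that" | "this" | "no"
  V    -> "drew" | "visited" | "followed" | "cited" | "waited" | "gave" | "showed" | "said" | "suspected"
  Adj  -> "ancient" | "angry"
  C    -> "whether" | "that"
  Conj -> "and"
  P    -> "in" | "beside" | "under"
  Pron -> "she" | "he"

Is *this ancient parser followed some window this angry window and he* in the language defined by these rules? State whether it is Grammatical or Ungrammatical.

S
  NP
    Det: this
    AP
      Adj: ancient
    N: parser
  VP
    V: followed
    NP
      Det: some
      N: window
    NP
      NP
        Det: this
        AP
          Adj: angry
        N: window
      Conj: and
      NP
        Pron: he
Every word is introduced by a lexical rule and the phrasal rules combine the resulting categories into a single S.

Grammatical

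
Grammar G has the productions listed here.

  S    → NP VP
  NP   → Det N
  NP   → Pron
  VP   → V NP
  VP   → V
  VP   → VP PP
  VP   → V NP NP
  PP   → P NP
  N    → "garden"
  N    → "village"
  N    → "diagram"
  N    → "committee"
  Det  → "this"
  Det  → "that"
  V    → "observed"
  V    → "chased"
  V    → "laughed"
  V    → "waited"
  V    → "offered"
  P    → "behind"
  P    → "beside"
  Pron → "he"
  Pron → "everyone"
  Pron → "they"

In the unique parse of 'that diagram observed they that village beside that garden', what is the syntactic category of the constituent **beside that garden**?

[S [NP [Det that] [N diagram]] [VP [VP [V observed] [NP [Pron they]] [NP [Det that] [N village]]] [PP [P beside] [NP [Det that] [N garden]]]]]
The span 'beside that garden' is the PP node built by PP → P NP.

PP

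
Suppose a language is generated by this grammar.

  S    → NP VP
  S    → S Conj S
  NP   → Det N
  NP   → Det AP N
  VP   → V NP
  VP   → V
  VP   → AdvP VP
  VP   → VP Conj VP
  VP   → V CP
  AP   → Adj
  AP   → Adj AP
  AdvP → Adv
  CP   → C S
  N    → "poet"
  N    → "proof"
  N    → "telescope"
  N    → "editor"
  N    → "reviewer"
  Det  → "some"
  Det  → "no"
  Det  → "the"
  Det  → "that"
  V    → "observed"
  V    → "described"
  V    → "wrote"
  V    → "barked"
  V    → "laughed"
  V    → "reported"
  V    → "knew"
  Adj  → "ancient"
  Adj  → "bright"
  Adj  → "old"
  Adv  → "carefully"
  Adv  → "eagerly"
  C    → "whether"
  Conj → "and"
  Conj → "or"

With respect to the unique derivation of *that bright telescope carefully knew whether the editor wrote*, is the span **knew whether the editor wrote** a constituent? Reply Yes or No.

[S [NP [Det that] [AP [Adj bright]] [N telescope]] [VP [AdvP [Adv carefully]] [VP [V knew] [CP [C whether] [S [NP [Det the] [N editor]] [VP [V wrote]]]]]]]
The words 'knew whether the editor wrote' are exhaustively dominated by a single VP node (built by VP → V CP), so they form a constituent.

Yes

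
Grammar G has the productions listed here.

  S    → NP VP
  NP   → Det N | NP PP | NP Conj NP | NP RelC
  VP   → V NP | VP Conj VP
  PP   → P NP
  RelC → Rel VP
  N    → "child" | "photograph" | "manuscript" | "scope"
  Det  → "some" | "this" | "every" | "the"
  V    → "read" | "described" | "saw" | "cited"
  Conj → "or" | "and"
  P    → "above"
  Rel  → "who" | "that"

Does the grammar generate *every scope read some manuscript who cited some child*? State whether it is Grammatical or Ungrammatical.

[S [NP [Det every] [N scope]] [VP [V read] [NP [NP [Det some] [N manuscript]] [RelC [Rel who] [VP [V cited] [NP [Det some] [N child]]]]]]]
The bracketing above is licensed at every node by one of the given productions, with S at the root.

Grammatical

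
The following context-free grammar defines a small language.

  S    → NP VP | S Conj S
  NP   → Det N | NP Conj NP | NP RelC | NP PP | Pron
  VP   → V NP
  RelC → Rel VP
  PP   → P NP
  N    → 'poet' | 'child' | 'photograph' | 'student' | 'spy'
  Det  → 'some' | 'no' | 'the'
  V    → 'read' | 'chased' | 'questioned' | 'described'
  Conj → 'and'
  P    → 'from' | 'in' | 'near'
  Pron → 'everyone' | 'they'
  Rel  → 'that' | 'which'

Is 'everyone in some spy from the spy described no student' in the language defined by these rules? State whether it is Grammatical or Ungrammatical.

[S [NP [NP [Pron everyone]] [PP [P in] [NP [NP [Det some] [N spy]] [PP [P from] [NP [Det the] [N spy]]]]]] [VP [V described] [NP [Det no] [N student]]]]
Each bracket corresponds to one application of a listed rule, so the string is derivable from S.

Grammatical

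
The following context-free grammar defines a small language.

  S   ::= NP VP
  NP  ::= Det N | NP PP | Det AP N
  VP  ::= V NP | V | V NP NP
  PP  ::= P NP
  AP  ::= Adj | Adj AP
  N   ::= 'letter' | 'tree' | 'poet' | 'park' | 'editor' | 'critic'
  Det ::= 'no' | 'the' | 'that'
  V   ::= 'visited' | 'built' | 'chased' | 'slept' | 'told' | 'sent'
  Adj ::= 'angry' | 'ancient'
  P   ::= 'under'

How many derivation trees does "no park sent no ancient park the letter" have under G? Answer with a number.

[S [NP [Det no] [N park]] [VP [V sent] [NP [Det no] [AP [Adj ancient]] [N park]] [NP [Det the] [N letter]]]]
No rule offers an alternative attachment or grouping for any span, so this is the only derivation.

1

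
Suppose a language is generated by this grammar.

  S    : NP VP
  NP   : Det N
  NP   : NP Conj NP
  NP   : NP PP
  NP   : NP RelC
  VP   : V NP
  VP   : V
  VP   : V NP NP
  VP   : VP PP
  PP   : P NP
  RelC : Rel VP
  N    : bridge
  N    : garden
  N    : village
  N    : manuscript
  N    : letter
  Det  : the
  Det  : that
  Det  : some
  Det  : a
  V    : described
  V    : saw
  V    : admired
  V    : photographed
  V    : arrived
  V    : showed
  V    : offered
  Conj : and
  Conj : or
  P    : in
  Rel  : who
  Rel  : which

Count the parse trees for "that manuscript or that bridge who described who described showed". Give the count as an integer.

3

Two of the 3 distinct bracketings:
[S [NP [NP [Det that] [N manuscript]] [Conj or] [NP [NP [NP [Det that] [N bridge]] [RelC [Rel who] [VP [V described]]]] [RelC [Rel who] [VP [V described]]]]] [VP [V showed]]]
[S [NP [NP [NP [Det that] [N manuscript]] [Conj or] [NP [NP [Det that] [N bridge]] [RelC [Rel who] [VP [V described]]]]] [RelC [Rel who] [VP [V described]]]] [VP [V showed]]]
The trees differ in how a recursive rule is bracketed over the same span.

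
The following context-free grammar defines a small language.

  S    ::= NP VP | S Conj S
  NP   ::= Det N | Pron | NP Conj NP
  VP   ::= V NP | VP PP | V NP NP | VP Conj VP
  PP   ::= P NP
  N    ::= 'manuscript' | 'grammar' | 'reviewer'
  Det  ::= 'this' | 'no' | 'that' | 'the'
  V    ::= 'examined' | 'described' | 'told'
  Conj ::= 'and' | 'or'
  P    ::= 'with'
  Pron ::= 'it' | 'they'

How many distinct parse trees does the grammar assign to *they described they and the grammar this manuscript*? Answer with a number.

[S [NP [Pron they]] [VP [V described] [NP [NP [Pron they]] [Conj and] [NP [Det the] [N grammar]]] [NP [Det this] [N manuscript]]]]
No rule offers an alternative attachment or grouping for any span, so this is the only derivation.

1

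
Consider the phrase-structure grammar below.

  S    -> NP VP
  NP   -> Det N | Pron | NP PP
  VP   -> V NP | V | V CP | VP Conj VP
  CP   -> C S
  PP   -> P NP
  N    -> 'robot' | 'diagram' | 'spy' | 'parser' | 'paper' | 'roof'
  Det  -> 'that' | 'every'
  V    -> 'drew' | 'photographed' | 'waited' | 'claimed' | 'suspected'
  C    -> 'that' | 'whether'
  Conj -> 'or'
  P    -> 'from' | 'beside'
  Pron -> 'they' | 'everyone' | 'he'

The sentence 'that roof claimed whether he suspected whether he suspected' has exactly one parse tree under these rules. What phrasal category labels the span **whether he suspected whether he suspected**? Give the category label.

CP

[S [NP [Det that] [N roof]] [VP [V claimed] [CP [C whether] [S [NP [Pron he]] [VP [V suspected] [CP [C whether] [S [NP [Pron he]] [VP [V suspected]]]]]]]]]
The span 'whether he suspected whether he suspected' is the CP node built by CP → C S.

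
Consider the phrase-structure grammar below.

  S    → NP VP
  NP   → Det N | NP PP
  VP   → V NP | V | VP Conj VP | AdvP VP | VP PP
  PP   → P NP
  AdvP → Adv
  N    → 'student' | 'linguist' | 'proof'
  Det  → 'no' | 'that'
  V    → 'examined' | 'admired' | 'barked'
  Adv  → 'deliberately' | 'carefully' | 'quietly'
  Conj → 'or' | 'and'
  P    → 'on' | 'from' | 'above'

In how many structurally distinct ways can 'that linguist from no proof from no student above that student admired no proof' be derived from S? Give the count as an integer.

Two of the 5 distinct bracketings:
[S [NP [NP [Det that] [N linguist]] [PP [P from] [NP [NP [Det no] [N proof]] [PP [P from] [NP [NP [Det no] [N student]] [PP [P above] [NP [Det that] [N student]]]]]]]] [VP [V admired] [NP [Det no] [N proof]]]]
[S [NP [NP [Det that] [N linguist]] [PP [P from] [NP [NP [NP [Det no] [N proof]] [PP [P from] [NP [Det no] [N student]]]] [PP [P above] [NP [Det that] [N student]]]]]] [VP [V admired] [NP [Det no] [N proof]]]]
The trees differ in how a recursive rule is bracketed over the same span.

5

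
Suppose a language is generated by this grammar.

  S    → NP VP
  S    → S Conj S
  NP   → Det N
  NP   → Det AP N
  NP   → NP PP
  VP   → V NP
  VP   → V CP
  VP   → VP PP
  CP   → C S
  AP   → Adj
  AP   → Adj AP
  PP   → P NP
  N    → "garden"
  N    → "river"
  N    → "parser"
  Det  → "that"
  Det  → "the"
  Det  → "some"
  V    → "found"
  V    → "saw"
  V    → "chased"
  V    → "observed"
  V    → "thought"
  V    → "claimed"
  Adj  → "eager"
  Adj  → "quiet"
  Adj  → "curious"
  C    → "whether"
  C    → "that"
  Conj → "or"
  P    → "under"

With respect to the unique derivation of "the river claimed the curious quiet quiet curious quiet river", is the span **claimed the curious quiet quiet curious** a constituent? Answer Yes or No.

[S [NP [Det the] [N river]] [VP [V claimed] [NP [Det the] [AP [Adj curious] [AP [Adj quiet] [AP [Adj quiet] [AP [Adj curious] [AP [Adj quiet]]]]]] [N river]]]]
The smallest constituent containing 'claimed the curious quiet quiet curious' is the VP spanning 'claimed the curious quiet quiet curious quiet river'; no single node in the tree dominates exactly the given words.

No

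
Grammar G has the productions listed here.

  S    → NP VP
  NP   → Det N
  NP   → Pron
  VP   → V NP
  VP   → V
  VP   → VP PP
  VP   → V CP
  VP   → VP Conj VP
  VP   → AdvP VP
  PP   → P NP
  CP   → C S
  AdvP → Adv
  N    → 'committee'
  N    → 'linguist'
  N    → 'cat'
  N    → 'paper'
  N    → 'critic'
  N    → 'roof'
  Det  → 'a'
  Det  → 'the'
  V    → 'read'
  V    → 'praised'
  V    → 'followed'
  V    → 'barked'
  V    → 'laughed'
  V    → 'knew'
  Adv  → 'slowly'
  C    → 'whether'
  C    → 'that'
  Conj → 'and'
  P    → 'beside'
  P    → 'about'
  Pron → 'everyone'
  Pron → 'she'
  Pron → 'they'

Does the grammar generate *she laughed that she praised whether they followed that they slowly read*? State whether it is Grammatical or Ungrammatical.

S
  NP
    Pron: she
  VP
    V: laughed
    CP
      C: that
      S
        NP
          Pron: she
        VP
          V: praised
          CP
            C: whether
            S
              NP
                Pron: they
              VP
                V: followed
                CP
                  C: that
                  S
                    NP
                      Pron: they
                    VP
                      AdvP
                        Adv: slowly
                      VP
                        V: read
Each bracket corresponds to one application of a listed rule, so the string is derivable from S.

Grammatical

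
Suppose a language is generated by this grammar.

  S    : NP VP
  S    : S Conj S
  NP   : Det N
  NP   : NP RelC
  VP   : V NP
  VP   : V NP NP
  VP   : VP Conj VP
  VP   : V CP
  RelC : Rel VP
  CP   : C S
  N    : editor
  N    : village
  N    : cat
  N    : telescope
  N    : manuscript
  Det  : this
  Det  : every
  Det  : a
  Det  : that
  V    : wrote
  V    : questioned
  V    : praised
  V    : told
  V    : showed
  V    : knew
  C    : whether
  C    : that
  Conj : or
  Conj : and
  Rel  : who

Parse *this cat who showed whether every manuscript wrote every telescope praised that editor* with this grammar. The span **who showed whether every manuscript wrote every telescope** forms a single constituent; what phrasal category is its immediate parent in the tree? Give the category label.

NP

S
  NP
    NP
      Det: this
      N: cat
    RelC
      Rel: who
      VP
        V: showed
        CP
          C: whether
          S
            NP
              Det: every
              N: manuscript
            VP
              V: wrote
              NP
                Det: every
                N: telescope
  VP
    V: praised
    NP
      Det: that
      N: editor
The span 'who showed whether every manuscript wrote every telescope' is the RelC node built by RelC → Rel VP.
Its mother is the NP built by NP → NP RelC.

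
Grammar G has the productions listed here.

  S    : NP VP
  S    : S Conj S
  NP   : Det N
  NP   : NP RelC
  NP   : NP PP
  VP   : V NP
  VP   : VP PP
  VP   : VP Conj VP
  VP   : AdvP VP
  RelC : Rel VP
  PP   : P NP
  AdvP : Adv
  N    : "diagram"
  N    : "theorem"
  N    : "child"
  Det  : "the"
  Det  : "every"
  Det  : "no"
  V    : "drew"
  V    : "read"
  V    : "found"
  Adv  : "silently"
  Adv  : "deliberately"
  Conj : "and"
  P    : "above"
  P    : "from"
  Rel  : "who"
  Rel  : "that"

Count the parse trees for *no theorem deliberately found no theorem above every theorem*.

Two of the 3 distinct bracketings:
[S [NP [Det no] [N theorem]] [VP [VP [AdvP [Adv deliberately]] [VP [V found] [NP [Det no] [N theorem]]]] [PP [P above] [NP [Det every] [N theorem]]]]]
[S [NP [Det no] [N theorem]] [VP [AdvP [Adv deliberately]] [VP [V found] [NP [NP [Det no] [N theorem]] [PP [P above] [NP [Det every] [N theorem]]]]]]]
The difference turns on whether NP → NP PP is used at the relevant span, versus an alternative expansion of NP.

3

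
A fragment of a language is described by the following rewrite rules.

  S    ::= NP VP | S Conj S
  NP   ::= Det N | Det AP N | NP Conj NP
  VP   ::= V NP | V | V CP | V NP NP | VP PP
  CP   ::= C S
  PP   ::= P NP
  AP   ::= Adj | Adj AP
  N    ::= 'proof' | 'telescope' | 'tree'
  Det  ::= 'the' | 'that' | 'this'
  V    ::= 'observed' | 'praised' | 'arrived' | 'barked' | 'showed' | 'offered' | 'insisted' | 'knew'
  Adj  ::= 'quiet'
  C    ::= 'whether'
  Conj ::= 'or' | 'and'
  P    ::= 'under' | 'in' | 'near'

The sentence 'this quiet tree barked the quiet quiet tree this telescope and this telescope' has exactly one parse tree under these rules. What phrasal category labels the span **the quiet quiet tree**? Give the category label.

NP

S
  NP
    Det: this
    AP
      Adj: quiet
    N: tree
  VP
    V: barked
    NP
      Det: the
      AP
        Adj: quiet
        AP
          Adj: quiet
      N: tree
    NP
      NP
        Det: this
        N: telescope
      Conj: and
      NP
        Det: this
        N: telescope
The span 'the quiet quiet tree' is the NP node built by NP → Det AP N.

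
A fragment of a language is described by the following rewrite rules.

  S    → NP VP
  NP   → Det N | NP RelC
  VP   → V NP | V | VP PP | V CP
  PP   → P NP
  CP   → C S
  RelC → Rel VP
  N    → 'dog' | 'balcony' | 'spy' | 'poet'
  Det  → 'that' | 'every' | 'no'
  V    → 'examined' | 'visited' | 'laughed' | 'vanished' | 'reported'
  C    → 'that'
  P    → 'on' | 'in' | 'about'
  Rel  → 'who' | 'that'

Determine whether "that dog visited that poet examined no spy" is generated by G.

Ungrammatical

For S → NP VP, the only prefix that parses as NP is 'that dog', but the remainder 'visited that poet examined no spy' is not a VP under these rules.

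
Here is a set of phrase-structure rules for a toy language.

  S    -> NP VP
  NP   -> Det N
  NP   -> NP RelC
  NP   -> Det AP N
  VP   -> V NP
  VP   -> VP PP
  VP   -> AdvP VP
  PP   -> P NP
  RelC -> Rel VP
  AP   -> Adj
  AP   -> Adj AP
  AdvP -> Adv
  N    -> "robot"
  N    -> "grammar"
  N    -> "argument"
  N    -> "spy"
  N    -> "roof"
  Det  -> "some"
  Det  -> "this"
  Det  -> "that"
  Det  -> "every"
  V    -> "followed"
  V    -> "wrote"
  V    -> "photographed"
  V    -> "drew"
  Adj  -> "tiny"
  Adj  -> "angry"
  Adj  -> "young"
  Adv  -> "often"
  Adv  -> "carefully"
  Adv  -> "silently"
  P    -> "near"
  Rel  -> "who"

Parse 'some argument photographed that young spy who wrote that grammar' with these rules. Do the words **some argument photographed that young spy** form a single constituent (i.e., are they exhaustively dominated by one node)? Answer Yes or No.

[S [NP [Det some] [N argument]] [VP [V photographed] [NP [NP [Det that] [AP [Adj young]] [N spy]] [RelC [Rel who] [VP [V wrote] [NP [Det that] [N grammar]]]]]]]
The smallest constituent containing 'some argument photographed that young spy' is the S spanning 'some argument photographed that young spy who wrote that grammar'; no single node in the tree dominates exactly the given words.

No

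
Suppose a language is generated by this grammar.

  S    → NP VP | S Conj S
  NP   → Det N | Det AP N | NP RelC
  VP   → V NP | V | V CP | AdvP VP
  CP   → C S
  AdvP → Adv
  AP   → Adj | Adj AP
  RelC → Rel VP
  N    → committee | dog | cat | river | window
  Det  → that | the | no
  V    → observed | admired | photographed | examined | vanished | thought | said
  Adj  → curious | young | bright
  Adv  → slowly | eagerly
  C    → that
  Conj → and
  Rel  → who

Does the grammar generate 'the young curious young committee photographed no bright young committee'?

Grammatical

[S [NP [Det the] [AP [Adj young] [AP [Adj curious] [AP [Adj young]]]] [N committee]] [VP [V photographed] [NP [Det no] [AP [Adj bright] [AP [Adj young]]] [N committee]]]]
The bracketing above is licensed at every node by one of the given productions, with S at the root.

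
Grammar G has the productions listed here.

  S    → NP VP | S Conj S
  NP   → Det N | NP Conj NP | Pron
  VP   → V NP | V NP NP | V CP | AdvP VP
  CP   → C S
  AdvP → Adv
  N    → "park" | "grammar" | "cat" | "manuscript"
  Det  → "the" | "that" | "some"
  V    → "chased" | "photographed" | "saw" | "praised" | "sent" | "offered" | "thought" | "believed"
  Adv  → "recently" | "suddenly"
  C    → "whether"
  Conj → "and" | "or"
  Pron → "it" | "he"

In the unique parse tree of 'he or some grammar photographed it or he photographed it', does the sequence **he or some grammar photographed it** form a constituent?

Yes

[S [S [NP [NP [Pron he]] [Conj or] [NP [Det some] [N grammar]]] [VP [V photographed] [NP [Pron it]]]] [Conj or] [S [NP [Pron he]] [VP [V photographed] [NP [Pron it]]]]]
The words 'he or some grammar photographed it' are exhaustively dominated by a single S node (built by S → NP VP), so they form a constituent.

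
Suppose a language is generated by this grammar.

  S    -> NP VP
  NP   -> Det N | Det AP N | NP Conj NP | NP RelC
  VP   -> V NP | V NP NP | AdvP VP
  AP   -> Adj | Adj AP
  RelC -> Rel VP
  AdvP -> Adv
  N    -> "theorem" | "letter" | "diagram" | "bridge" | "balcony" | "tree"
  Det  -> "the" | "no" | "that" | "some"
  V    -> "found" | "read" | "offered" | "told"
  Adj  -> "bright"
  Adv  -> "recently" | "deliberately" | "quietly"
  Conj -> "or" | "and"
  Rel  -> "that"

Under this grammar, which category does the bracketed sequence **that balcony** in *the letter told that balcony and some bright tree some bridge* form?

[S [NP [Det the] [N letter]] [VP [V told] [NP [NP [Det that] [N balcony]] [Conj and] [NP [Det some] [AP [Adj bright]] [N tree]]] [NP [Det some] [N bridge]]]]
The span 'that balcony' is the NP node built by NP → Det N.

NP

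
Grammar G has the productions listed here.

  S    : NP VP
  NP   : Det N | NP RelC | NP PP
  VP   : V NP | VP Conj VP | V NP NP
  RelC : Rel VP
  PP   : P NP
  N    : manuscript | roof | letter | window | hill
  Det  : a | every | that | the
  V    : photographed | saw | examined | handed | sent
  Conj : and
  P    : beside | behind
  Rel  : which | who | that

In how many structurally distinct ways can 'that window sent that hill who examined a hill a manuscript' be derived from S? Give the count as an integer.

2

The two bracketings:
[S [NP [Det that] [N window]] [VP [V sent] [NP [NP [Det that] [N hill]] [RelC [Rel who] [VP [V examined] [NP [Det a] [N hill]] [NP [Det a] [N manuscript]]]]]]]
[S [NP [Det that] [N window]] [VP [V sent] [NP [NP [Det that] [N hill]] [RelC [Rel who] [VP [V examined] [NP [Det a] [N hill]]]]] [NP [Det a] [N manuscript]]]]
The trees differ in how a recursive rule is bracketed over the same span.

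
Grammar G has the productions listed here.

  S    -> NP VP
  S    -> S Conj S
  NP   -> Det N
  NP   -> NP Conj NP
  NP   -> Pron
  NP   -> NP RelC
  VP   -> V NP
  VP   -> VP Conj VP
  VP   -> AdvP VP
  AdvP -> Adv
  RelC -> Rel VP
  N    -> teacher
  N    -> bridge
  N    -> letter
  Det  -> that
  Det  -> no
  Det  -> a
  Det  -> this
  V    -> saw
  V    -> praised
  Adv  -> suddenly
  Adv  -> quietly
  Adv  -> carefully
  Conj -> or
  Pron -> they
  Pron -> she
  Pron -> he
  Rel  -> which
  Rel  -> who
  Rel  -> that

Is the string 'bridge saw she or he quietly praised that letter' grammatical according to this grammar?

Ungrammatical

For S → NP VP, no prefix of the string parses as an NP. The alternative S rule S → S Conj S likewise has no satisfying split.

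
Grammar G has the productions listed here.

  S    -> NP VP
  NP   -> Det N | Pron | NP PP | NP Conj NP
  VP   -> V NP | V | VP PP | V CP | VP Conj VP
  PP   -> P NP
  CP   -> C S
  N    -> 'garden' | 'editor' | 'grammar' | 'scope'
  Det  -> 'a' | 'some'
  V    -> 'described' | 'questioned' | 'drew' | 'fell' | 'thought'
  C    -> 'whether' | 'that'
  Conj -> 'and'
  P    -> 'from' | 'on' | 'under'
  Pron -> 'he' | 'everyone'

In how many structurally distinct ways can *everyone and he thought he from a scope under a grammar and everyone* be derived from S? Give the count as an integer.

Two of the 9 distinct bracketings:
[S [NP [NP [Pron everyone]] [Conj and] [NP [Pron he]]] [VP [V thought] [NP [NP [Pron he]] [PP [P from] [NP [NP [Det a] [N scope]] [PP [P under] [NP [NP [Det a] [N grammar]] [Conj and] [NP [Pron everyone]]]]]]]]]
[S [NP [NP [Pron everyone]] [Conj and] [NP [Pron he]]] [VP [V thought] [NP [NP [Pron he]] [PP [P from] [NP [NP [NP [Det a] [N scope]] [PP [P under] [NP [Det a] [N grammar]]]] [Conj and] [NP [Pron everyone]]]]]]]
The trees differ in how a recursive rule is bracketed over the same span.

9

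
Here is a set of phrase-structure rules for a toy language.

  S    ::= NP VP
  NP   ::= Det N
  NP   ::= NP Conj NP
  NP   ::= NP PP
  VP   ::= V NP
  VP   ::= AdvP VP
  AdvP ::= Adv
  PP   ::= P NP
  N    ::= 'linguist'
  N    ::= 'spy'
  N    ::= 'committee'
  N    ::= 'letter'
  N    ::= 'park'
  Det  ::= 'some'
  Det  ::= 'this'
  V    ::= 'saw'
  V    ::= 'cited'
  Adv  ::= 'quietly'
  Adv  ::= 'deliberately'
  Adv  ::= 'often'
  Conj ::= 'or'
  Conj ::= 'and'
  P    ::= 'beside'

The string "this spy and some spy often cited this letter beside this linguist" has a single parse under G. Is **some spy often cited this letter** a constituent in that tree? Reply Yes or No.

No

[S [NP [NP [Det this] [N spy]] [Conj and] [NP [Det some] [N spy]]] [VP [AdvP [Adv often]] [VP [V cited] [NP [NP [Det this] [N letter]] [PP [P beside] [NP [Det this] [N linguist]]]]]]]
The smallest constituent containing 'some spy often cited this letter' is the S spanning 'this spy and some spy often cited this letter beside this linguist'; no single node in the tree dominates exactly the given words.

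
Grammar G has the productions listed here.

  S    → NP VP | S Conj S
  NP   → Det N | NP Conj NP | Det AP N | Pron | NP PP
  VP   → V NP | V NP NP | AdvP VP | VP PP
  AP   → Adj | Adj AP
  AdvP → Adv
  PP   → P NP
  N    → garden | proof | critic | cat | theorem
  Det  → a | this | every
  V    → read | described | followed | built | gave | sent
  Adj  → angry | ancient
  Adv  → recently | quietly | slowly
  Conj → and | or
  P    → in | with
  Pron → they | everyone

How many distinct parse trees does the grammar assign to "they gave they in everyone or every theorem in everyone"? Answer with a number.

Two of the 10 distinct bracketings:
[S [NP [Pron they]] [VP [V gave] [NP [NP [NP [Pron they]] [PP [P in] [NP [Pron everyone]]]] [Conj or] [NP [NP [Det every] [N theorem]] [PP [P in] [NP [Pron everyone]]]]]]]
[S [NP [Pron they]] [VP [V gave] [NP [NP [Pron they]] [PP [P in] [NP [NP [Pron everyone]] [Conj or] [NP [NP [Det every] [N theorem]] [PP [P in] [NP [Pron everyone]]]]]]]]]
The trees differ in how a recursive rule is bracketed over the same span.

10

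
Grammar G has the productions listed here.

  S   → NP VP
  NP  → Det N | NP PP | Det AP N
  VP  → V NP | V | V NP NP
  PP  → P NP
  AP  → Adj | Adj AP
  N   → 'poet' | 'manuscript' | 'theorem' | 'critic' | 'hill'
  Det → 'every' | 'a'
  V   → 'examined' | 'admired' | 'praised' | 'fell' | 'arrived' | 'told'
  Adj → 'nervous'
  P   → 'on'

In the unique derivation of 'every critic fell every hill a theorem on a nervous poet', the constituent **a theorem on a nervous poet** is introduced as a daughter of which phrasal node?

VP

S
  NP
    Det: every
    N: critic
  VP
    V: fell
    NP
      Det: every
      N: hill
    NP
      NP
        Det: a
        N: theorem
      PP
        P: on
        NP
          Det: a
          AP
            Adj: nervous
          N: poet
The span 'a theorem on a nervous poet' is the NP node built by NP → NP PP.
Its mother is the VP built by VP → V NP NP.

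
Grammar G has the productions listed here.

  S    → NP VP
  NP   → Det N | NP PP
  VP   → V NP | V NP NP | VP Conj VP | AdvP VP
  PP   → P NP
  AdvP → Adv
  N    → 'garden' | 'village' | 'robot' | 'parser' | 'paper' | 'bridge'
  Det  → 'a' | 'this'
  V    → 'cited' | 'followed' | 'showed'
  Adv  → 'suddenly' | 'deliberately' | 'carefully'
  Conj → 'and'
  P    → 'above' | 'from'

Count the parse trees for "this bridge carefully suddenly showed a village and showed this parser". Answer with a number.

3

Two of the 3 distinct bracketings:
[S [NP [Det this] [N bridge]] [VP [VP [AdvP [Adv carefully]] [VP [AdvP [Adv suddenly]] [VP [V showed] [NP [Det a] [N village]]]]] [Conj and] [VP [V showed] [NP [Det this] [N parser]]]]]
[S [NP [Det this] [N bridge]] [VP [AdvP [Adv carefully]] [VP [VP [AdvP [Adv suddenly]] [VP [V showed] [NP [Det a] [N village]]]] [Conj and] [VP [V showed] [NP [Det this] [N parser]]]]]]
The trees differ in how a recursive rule is bracketed over the same span.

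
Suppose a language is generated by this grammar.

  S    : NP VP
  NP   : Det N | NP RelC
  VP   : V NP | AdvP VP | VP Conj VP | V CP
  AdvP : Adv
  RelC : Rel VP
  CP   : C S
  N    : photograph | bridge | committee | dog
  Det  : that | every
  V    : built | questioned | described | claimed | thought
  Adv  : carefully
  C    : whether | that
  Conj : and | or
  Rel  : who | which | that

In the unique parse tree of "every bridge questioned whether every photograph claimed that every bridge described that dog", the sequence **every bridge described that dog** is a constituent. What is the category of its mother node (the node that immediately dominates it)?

CP

S
  NP
    Det: every
    N: bridge
  VP
    V: questioned
    CP
      C: whether
      S
        NP
          Det: every
          N: photograph
        VP
          V: claimed
          CP
            C: that
            S
              NP
                Det: every
                N: bridge
              VP
                V: described
                NP
                  Det: that
                  N: dog
The span 'every bridge described that dog' is the S node built by S → NP VP.
Its mother is the CP built by CP → C S.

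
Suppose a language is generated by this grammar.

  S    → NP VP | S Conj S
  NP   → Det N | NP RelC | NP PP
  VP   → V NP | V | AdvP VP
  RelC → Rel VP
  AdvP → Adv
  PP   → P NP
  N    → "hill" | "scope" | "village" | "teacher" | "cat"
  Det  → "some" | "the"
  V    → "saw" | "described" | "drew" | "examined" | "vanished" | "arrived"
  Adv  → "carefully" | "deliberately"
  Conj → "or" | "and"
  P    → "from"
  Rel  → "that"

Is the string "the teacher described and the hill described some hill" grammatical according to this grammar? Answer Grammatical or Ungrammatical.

[S [S [NP [Det the] [N teacher]] [VP [V described]]] [Conj and] [S [NP [Det the] [N hill]] [VP [V described] [NP [Det some] [N hill]]]]]
The bracketing above is licensed at every node by one of the given productions, with S at the root.

Grammatical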